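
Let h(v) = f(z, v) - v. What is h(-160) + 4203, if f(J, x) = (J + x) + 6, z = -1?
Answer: 4208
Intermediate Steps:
f(J, x) = 6 + J + x
h(v) = 5 (h(v) = (6 - 1 + v) - v = (5 + v) - v = 5)
h(-160) + 4203 = 5 + 4203 = 4208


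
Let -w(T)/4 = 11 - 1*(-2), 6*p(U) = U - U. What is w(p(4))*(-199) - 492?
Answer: 9856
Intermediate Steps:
p(U) = 0 (p(U) = (U - U)/6 = (⅙)*0 = 0)
w(T) = -52 (w(T) = -4*(11 - 1*(-2)) = -4*(11 + 2) = -4*13 = -52)
w(p(4))*(-199) - 492 = -52*(-199) - 492 = 10348 - 492 = 9856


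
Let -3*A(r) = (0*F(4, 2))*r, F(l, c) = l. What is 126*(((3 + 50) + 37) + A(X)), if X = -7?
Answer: 11340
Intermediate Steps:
A(r) = 0 (A(r) = -0*4*r/3 = -0*r = -⅓*0 = 0)
126*(((3 + 50) + 37) + A(X)) = 126*(((3 + 50) + 37) + 0) = 126*((53 + 37) + 0) = 126*(90 + 0) = 126*90 = 11340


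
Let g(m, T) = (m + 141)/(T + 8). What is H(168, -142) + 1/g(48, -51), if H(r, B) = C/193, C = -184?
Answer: -43075/36477 ≈ -1.1809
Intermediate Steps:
g(m, T) = (141 + m)/(8 + T)
H(r, B) = -184/193
H(168, -142) + 1/g(48, -51) = -184/193 + 1/((141 + 48)/(8 - 51)) = -184/193 + 1/(189/(-43)) = -184/193 + 1/(-1/43*189) = -184/193 + 1/(-189/43) = -184/193 - 43/189 = -43075/36477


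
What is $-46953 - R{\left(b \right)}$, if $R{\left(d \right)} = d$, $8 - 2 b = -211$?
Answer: $- \frac{94125}{2} \approx -47063.0$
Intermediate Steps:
$b = \frac{219}{2}$ ($b = 4 - - \frac{211}{2} = 4 + \frac{211}{2} = \frac{219}{2} \approx 109.5$)
$-46953 - R{\left(b \right)} = -46953 - \frac{219}{2} = - \frac{94125}{2}$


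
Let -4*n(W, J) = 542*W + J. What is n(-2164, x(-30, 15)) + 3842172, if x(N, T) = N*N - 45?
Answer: 16540721/4 ≈ 4.1352e+6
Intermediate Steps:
x(N, T) = -45 + N² (x(N, T) = N² - 45 = -45 + N²)
n(W, J) = -271*W/2 - J/4 (n(W, J) = -(542*W + J)/4 = -(J + 542*W)/4 = -271*W/2 - J/4)
n(-2164, x(-30, 15)) + 3842172 = (-271/2*(-2164) - (-45 + (-30)²)/4) + 3842172 = (293222 - (-45 + 900)/4) + 3842172 = (293222 - ¼*855) + 3842172 = (293222 - 855/4) + 3842172 = 1172033/4 + 3842172 = 16540721/4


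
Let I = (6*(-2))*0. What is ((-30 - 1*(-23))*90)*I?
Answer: 0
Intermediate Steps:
I = 0 (I = -12*0 = 0)
((-30 - 1*(-23))*90)*I = ((-30 - 1*(-23))*90)*0 = ((-30 + 23)*90)*0 = -7*90*0 = -630*0 = 0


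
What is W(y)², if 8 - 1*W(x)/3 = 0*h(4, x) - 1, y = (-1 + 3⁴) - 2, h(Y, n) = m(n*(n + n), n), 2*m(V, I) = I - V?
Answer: 729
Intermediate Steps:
m(V, I) = I/2 - V/2 (m(V, I) = (I - V)/2 = I/2 - V/2)
h(Y, n) = n/2 - n² (h(Y, n) = n/2 - n*(n + n)/2 = n/2 - n*2*n/2 = n/2 - n²)
y = 78 (y = (-1 + 81) - 2 = 80 - 2 = 78)
W(x) = 27 (W(x) = 24 - 3*(0*(x*(½ - x)) - 1) = 24 - 3*(0 - 1) = 24 - 3*(-1) = 24 + 3 = 27)
W(y)² = 27² = 729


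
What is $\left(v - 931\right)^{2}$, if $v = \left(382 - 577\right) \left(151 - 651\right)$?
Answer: $9325571761$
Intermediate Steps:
$v = 97500$ ($v = \left(-195\right) \left(-500\right) = 97500$)
$\left(v - 931\right)^{2} = \left(97500 - 931\right)^{2} = 96569^{2} = 9325571761$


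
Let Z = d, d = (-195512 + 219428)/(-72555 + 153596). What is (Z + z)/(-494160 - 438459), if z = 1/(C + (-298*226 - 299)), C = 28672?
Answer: -932045059/2945745169371525 ≈ -3.1640e-7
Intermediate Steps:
d = 23916/81041 ≈ 0.29511
Z = 23916/81041 ≈ 0.29511
z = -1/38975 (z = 1/(28672 + (-298*226 - 299)) = 1/(28672 + (-67348 - 299)) = 1/(28672 - 67647) = 1/(-38975) = -1/38975 ≈ -2.5657e-5)
(Z + z)/(-494160 - 438459) = (23916/81041 - 1/38975)/(-494160 - 438459) = (932045059/3158572975)/(-932619) = (932045059/3158572975)*(-1/932619) = -932045059/2945745169371525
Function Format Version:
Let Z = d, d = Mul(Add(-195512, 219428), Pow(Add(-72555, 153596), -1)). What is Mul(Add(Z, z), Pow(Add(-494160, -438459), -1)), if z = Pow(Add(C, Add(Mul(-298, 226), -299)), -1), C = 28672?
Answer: Rational(-932045059, 2945745169371525) ≈ -3.1640e-7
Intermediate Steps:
d = Rational(23916, 81041) (d = Mul(23916, Pow(81041, -1)) = Mul(23916, Rational(1, 81041)) = Rational(23916, 81041) ≈ 0.29511)
Z = Rational(23916, 81041) ≈ 0.29511
z = Rational(-1, 38975) (z = Pow(Add(28672, Add(Mul(-298, 226), -299)), -1) = Pow(Add(28672, Add(-67348, -299)), -1) = Pow(Add(28672, -67647), -1) = Pow(-38975, -1) = Rational(-1, 38975) ≈ -2.5657e-5)
Mul(Add(Z, z), Pow(Add(-494160, -438459), -1)) = Mul(Add(Rational(23916, 81041), Rational(-1, 38975)), Pow(Add(-494160, -438459), -1)) = Mul(Rational(932045059, 3158572975), Pow(-932619, -1)) = Mul(Rational(932045059, 3158572975), Rational(-1, 932619)) = Rational(-932045059, 2945745169371525)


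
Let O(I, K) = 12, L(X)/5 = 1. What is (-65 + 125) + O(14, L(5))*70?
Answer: 900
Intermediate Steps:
L(X) = 5 (L(X) = 5*1 = 5)
(-65 + 125) + O(14, L(5))*70 = (-65 + 125) + 12*70 = 60 + 840 = 900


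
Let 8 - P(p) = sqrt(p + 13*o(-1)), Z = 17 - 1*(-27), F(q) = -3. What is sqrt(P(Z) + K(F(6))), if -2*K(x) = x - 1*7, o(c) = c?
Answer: sqrt(13 - sqrt(31)) ≈ 2.7262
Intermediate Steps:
K(x) = 7/2 - x/2 (K(x) = -(x - 1*7)/2 = -(x - 7)/2 = -(-7 + x)/2 = 7/2 - x/2)
Z = 44 (Z = 17 + 27 = 44)
P(p) = 8 - sqrt(-13 + p) (P(p) = 8 - sqrt(p + 13*(-1)) = 8 - sqrt(p - 13) = 8 - sqrt(-13 + p))
sqrt(P(Z) + K(F(6))) = sqrt((8 - sqrt(-13 + 44)) + (7/2 - 1/2*(-3))) = sqrt((8 - sqrt(31)) + (7/2 + 3/2)) = sqrt((8 - sqrt(31)) + 5) = sqrt(13 - sqrt(31))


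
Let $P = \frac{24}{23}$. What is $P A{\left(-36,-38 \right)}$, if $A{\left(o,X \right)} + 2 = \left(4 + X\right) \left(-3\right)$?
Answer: $\frac{2400}{23} \approx 104.35$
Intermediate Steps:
$A{\left(o,X \right)} = -14 - 3 X$ ($A{\left(o,X \right)} = -2 + \left(4 + X\right) \left(-3\right) = -2 - \left(12 + 3 X\right) = -14 - 3 X$)
$P = \frac{24}{23}$ ($P = 24 \cdot \frac{1}{23} = \frac{24}{23} \approx 1.0435$)
$P A{\left(-36,-38 \right)} = \frac{24 \left(-14 - -114\right)}{23} = \frac{24 \left(-14 + 114\right)}{23} = \frac{24}{23} \cdot 100 = \frac{2400}{23}$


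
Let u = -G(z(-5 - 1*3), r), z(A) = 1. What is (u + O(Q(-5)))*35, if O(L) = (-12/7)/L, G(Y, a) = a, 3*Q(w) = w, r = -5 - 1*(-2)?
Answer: 141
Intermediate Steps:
r = -3 (r = -5 + 2 = -3)
Q(w) = w/3
O(L) = -12/(7*L) (O(L) = (-12*⅐)/L = -12/(7*L))
u = 3 (u = -1*(-3) = 3)
(u + O(Q(-5)))*35 = (3 - 12/(7*((⅓)*(-5))))*35 = (3 - 12/(7*(-5/3)))*35 = (3 - 12/7*(-⅗))*35 = (3 + 36/35)*35 = (141/35)*35 = 141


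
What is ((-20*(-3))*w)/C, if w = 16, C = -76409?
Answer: -960/76409 ≈ -0.012564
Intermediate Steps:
((-20*(-3))*w)/C = (-20*(-3)*16)/(-76409) = (60*16)*(-1/76409) = 960*(-1/76409) = -960/76409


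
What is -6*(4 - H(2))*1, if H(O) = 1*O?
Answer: -12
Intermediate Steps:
H(O) = O
-6*(4 - H(2))*1 = -6*(4 - 1*2)*1 = -6*(4 - 2)*1 = -6*2*1 = -12*1 = -12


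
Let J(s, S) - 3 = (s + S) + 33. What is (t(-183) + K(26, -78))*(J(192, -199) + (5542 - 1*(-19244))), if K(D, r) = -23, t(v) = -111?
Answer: -3325210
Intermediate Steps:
J(s, S) = 36 + S + s (J(s, S) = 3 + ((s + S) + 33) = 3 + ((S + s) + 33) = 3 + (33 + S + s) = 36 + S + s)
(t(-183) + K(26, -78))*(J(192, -199) + (5542 - 1*(-19244))) = (-111 - 23)*((36 - 199 + 192) + (5542 - 1*(-19244))) = -134*(29 + (5542 + 19244)) = -134*(29 + 24786) = -134*24815 = -3325210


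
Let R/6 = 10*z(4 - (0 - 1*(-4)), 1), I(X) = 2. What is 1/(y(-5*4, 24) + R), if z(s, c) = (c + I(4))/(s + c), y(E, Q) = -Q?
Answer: 1/156 ≈ 0.0064103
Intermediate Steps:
z(s, c) = (2 + c)/(c + s) (z(s, c) = (c + 2)/(s + c) = (2 + c)/(c + s))
R = 180 (R = 6*(10*((2 + 1)/(1 + (4 - (0 - 1*(-4)))))) = 6*(10*(3/(1 + (4 - (0 + 4))))) = 6*(10*(3/(1 + (4 - 1*4)))) = 6*(10*(3/(1 + (4 - 4)))) = 6*(10*(3/(1 + 0))) = 6*(10*(3/1)) = 6*(10*(1*3)) = 6*(10*3) = 6*30 = 180)
1/(y(-5*4, 24) + R) = 1/(-1*24 + 180) = 1/(-24 + 180) = 1/156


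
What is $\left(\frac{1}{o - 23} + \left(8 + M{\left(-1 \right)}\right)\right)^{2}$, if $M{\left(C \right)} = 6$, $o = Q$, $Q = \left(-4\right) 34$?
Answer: $\frac{4950625}{25281} \approx 195.82$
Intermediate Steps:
$Q = -136$
$o = -136$
$\left(\frac{1}{o - 23} + \left(8 + M{\left(-1 \right)}\right)\right)^{2} = \left(\frac{1}{-136 - 23} + \left(8 + 6\right)\right)^{2} = \left(\frac{1}{-159} + 14\right)^{2} = \left(- \frac{1}{159} + 14\right)^{2} = \left(\frac{2225}{159}\right)^{2} = \frac{4950625}{25281}$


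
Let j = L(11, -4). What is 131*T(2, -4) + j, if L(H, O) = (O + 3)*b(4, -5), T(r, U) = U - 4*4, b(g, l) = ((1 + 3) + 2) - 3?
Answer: -2623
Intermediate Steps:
b(g, l) = 3 (b(g, l) = (4 + 2) - 3 = 6 - 3 = 3)
T(r, U) = -16 + U (T(r, U) = U - 16 = -16 + U)
L(H, O) = 9 + 3*O (L(H, O) = (O + 3)*3 = (3 + O)*3 = 9 + 3*O)
j = -3 (j = 9 + 3*(-4) = 9 - 12 = -3)
131*T(2, -4) + j = 131*(-16 - 4) - 3 = 131*(-20) - 3 = -2620 - 3 = -2623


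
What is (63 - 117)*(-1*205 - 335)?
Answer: 29160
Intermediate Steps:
(63 - 117)*(-1*205 - 335) = -54*(-205 - 335) = -54*(-540) = 29160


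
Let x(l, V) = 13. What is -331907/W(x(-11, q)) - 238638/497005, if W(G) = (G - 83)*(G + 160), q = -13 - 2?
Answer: 32413906471/1203746110 ≈ 26.928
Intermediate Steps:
q = -15
W(G) = (-83 + G)*(160 + G)
-331907/W(x(-11, q)) - 238638/497005 = -331907/(-13280 + 13² + 77*13) - 238638/497005 = -331907/(-13280 + 169 + 1001) - 238638*1/497005 = -331907/(-12110) - 238638/497005 = -331907*(-1/12110) - 238638/497005 = 331907/12110 - 238638/497005 = 32413906471/1203746110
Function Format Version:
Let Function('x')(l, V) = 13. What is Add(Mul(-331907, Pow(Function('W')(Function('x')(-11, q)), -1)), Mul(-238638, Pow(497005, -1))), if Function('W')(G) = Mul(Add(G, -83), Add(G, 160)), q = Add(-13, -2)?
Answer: Rational(32413906471, 1203746110) ≈ 26.928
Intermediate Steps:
q = -15
Function('W')(G) = Mul(Add(-83, G), Add(160, G))
Add(Mul(-331907, Pow(Function('W')(Function('x')(-11, q)), -1)), Mul(-238638, Pow(497005, -1))) = Add(Mul(-331907, Pow(Add(-13280, Pow(13, 2), Mul(77, 13)), -1)), Mul(-238638, Pow(497005, -1))) = Add(Mul(-331907, Pow(Add(-13280, 169, 1001), -1)), Mul(-238638, Rational(1, 497005))) = Add(Mul(-331907, Pow(-12110, -1)), Rational(-238638, 497005)) = Add(Mul(-331907, Rational(-1, 12110)), Rational(-238638, 497005)) = Add(Rational(331907, 12110), Rational(-238638, 497005)) = Rational(32413906471, 1203746110)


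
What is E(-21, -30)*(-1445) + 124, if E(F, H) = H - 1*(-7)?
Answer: 33359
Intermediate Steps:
E(F, H) = 7 + H (E(F, H) = H + 7 = 7 + H)
E(-21, -30)*(-1445) + 124 = (7 - 30)*(-1445) + 124 = -23*(-1445) + 124 = 33235 + 124 = 33359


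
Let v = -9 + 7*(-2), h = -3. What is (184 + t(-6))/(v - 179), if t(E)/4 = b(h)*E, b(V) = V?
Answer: -128/101 ≈ -1.2673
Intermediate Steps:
v = -23 (v = -9 - 14 = -23)
t(E) = -12*E (t(E) = 4*(-3*E) = -12*E)
(184 + t(-6))/(v - 179) = (184 - 12*(-6))/(-23 - 179) = (184 + 72)/(-202) = 256*(-1/202) = -128/101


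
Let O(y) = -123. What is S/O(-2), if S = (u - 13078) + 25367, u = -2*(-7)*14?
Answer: -12485/123 ≈ -101.50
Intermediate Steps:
u = 196 (u = 14*14 = 196)
S = 12485 (S = (196 - 13078) + 25367 = -12882 + 25367 = 12485)
S/O(-2) = 12485/(-123) = 12485*(-1/123) = -12485/123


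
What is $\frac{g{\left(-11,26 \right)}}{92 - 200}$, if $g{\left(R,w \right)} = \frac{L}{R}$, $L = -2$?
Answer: $- \frac{1}{594} \approx -0.0016835$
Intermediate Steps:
$g{\left(R,w \right)} = - \frac{2}{R}$
$\frac{g{\left(-11,26 \right)}}{92 - 200} = \frac{\left(-2\right) \frac{1}{-11}}{92 - 200} = \frac{\left(-2\right) \left(- \frac{1}{11}\right)}{92 - 200} = \frac{2}{11 \left(-108\right)} = \frac{2}{11} \left(- \frac{1}{108}\right) = - \frac{1}{594}$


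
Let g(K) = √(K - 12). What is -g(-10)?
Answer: -I*√22 ≈ -4.6904*I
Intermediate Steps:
g(K) = √(-12 + K)
-g(-10) = -√(-12 - 10) = -√(-22) = -I*√22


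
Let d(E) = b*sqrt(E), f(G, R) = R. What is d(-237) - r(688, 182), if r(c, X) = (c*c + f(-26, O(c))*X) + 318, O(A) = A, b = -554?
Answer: -598878 - 554*I*sqrt(237) ≈ -5.9888e+5 - 8528.7*I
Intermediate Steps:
r(c, X) = 318 + c**2 + X*c (r(c, X) = (c*c + c*X) + 318 = (c**2 + X*c) + 318 = 318 + c**2 + X*c)
d(E) = -554*sqrt(E)
d(-237) - r(688, 182) = -554*I*sqrt(237) - (318 + 688**2 + 182*688) = -554*I*sqrt(237) - (318 + 473344 + 125216) = -554*I*sqrt(237) - 1*598878 = -554*I*sqrt(237) - 598878 = -598878 - 554*I*sqrt(237)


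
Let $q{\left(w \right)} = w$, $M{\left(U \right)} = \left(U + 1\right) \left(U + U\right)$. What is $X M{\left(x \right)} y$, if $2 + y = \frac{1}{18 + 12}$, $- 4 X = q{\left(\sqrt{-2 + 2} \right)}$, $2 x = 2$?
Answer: $0$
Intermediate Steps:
$x = 1$ ($x = \frac{1}{2} \cdot 2 = 1$)
$M{\left(U \right)} = 2 U \left(1 + U\right)$ ($M{\left(U \right)} = \left(1 + U\right) 2 U = 2 U \left(1 + U\right)$)
$X = 0$ ($X = - \frac{\sqrt{-2 + 2}}{4} = - \frac{\sqrt{0}}{4} = \left(- \frac{1}{4}\right) 0 = 0$)
$y = - \frac{59}{30}$ ($y = -2 + \frac{1}{18 + 12} = -2 + \frac{1}{30} = - \frac{59}{30} \approx -1.9667$)
$X M{\left(x \right)} y = 0 \cdot 2 \cdot 1 \left(1 + 1\right) \left(- \frac{59}{30}\right) = 0 \cdot 2 \cdot 1 \cdot 2 \left(- \frac{59}{30}\right) = 0 \cdot 4 \left(- \frac{59}{30}\right) = 0 \left(- \frac{59}{30}\right) = 0$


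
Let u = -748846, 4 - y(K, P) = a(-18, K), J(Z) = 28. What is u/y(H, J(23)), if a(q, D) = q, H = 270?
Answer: -374423/11 ≈ -34038.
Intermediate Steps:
y(K, P) = 22 (y(K, P) = 4 - 1*(-18) = 4 + 18 = 22)
u/y(H, J(23)) = -748846/22 = -748846*1/22 = -374423/11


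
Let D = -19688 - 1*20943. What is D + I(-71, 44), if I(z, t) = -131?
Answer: -40762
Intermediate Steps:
D = -40631 (D = -19688 - 20943 = -40631)
D + I(-71, 44) = -40631 - 131 = -40762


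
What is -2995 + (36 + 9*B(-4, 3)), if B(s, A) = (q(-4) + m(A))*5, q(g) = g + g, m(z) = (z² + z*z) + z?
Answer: -2374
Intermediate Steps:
m(z) = z + 2*z² (m(z) = (z² + z²) + z = 2*z² + z = z + 2*z²)
q(g) = 2*g
B(s, A) = -40 + 5*A*(1 + 2*A) (B(s, A) = (2*(-4) + A*(1 + 2*A))*5 = (-8 + A*(1 + 2*A))*5 = -40 + 5*A*(1 + 2*A))
-2995 + (36 + 9*B(-4, 3)) = -2995 + (36 + 9*(-40 + 5*3*(1 + 2*3))) = -2995 + (36 + 9*(-40 + 5*3*(1 + 6))) = -2995 + (36 + 9*(-40 + 5*3*7)) = -2995 + (36 + 9*(-40 + 105)) = -2995 + (36 + 9*65) = -2995 + (36 + 585) = -2995 + 621 = -2374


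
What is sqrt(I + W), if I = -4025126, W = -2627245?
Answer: I*sqrt(6652371) ≈ 2579.2*I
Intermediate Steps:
sqrt(I + W) = sqrt(-4025126 - 2627245) = sqrt(-6652371) = I*sqrt(6652371)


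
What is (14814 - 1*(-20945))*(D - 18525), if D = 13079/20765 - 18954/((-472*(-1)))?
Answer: -3253218177566599/4900540 ≈ -6.6385e+8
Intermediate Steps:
D = -193703261/4900540 (D = 13079*(1/20765) - 18954/472 = 13079/20765 - 18954*1/472 = 13079/20765 - 9477/236 = -193703261/4900540 ≈ -39.527)
(14814 - 1*(-20945))*(D - 18525) = (14814 - 1*(-20945))*(-193703261/4900540 - 18525) = (14814 + 20945)*(-90976206761/4900540) = 35759*(-90976206761/4900540) = -3253218177566599/4900540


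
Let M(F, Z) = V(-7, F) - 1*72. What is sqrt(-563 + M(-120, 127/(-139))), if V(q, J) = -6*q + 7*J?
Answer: I*sqrt(1433) ≈ 37.855*I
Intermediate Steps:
M(F, Z) = -30 + 7*F (M(F, Z) = (-6*(-7) + 7*F) - 1*72 = (42 + 7*F) - 72 = -30 + 7*F)
sqrt(-563 + M(-120, 127/(-139))) = sqrt(-563 + (-30 + 7*(-120))) = sqrt(-563 + (-30 - 840)) = sqrt(-563 - 870) = sqrt(-1433) = I*sqrt(1433)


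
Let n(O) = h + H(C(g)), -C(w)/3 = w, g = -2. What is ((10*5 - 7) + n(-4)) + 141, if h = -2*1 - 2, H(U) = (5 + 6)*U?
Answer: 246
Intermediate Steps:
C(w) = -3*w
H(U) = 11*U
h = -4 (h = -2 - 2 = -4)
n(O) = 62 (n(O) = -4 + 11*(-3*(-2)) = -4 + 11*6 = -4 + 66 = 62)
((10*5 - 7) + n(-4)) + 141 = ((10*5 - 7) + 62) + 141 = ((50 - 7) + 62) + 141 = (43 + 62) + 141 = 105 + 141 = 246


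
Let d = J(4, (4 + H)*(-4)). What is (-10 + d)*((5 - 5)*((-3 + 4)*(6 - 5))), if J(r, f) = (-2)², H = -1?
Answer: 0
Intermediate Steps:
J(r, f) = 4
d = 4
(-10 + d)*((5 - 5)*((-3 + 4)*(6 - 5))) = (-10 + 4)*((5 - 5)*((-3 + 4)*(6 - 5))) = -0*1*1 = -0 = -6*0 = 0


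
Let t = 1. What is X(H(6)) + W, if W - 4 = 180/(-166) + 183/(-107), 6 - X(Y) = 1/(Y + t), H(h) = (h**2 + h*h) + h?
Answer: 5046408/701599 ≈ 7.1927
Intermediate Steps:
H(h) = h + 2*h**2 (H(h) = (h**2 + h**2) + h = 2*h**2 + h = h + 2*h**2)
X(Y) = 6 - 1/(1 + Y) (X(Y) = 6 - 1/(Y + 1) = 6 - 1/(1 + Y))
W = 10705/8881 (W = 4 + (180/(-166) + 183/(-107)) = 4 + (180*(-1/166) + 183*(-1/107)) = 4 + (-90/83 - 183/107) = 4 - 24819/8881 = 10705/8881 ≈ 1.2054)
X(H(6)) + W = (5 + 6*(6*(1 + 2*6)))/(1 + 6*(1 + 2*6)) + 10705/8881 = (5 + 6*(6*(1 + 12)))/(1 + 6*(1 + 12)) + 10705/8881 = (5 + 6*(6*13))/(1 + 6*13) + 10705/8881 = (5 + 6*78)/(1 + 78) + 10705/8881 = (5 + 468)/79 + 10705/8881 = (1/79)*473 + 10705/8881 = 473/79 + 10705/8881 = 5046408/701599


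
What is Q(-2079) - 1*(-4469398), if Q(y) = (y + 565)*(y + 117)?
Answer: 7439866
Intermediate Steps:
Q(y) = (117 + y)*(565 + y) (Q(y) = (565 + y)*(117 + y) = (117 + y)*(565 + y))
Q(-2079) - 1*(-4469398) = (66105 + (-2079)² + 682*(-2079)) - 1*(-4469398) = (66105 + 4322241 - 1417878) + 4469398 = 2970468 + 4469398 = 7439866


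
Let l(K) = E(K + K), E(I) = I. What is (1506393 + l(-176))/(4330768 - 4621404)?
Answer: -1506041/290636 ≈ -5.1819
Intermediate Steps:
l(K) = 2*K (l(K) = K + K = 2*K)
(1506393 + l(-176))/(4330768 - 4621404) = (1506393 + 2*(-176))/(4330768 - 4621404) = (1506393 - 352)/(-290636) = 1506041*(-1/290636) = -1506041/290636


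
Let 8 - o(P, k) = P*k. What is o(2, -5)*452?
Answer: 8136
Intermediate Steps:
o(P, k) = 8 - P*k
o(2, -5)*452 = (8 - 1*2*(-5))*452 = (8 + 10)*452 = 18*452 = 8136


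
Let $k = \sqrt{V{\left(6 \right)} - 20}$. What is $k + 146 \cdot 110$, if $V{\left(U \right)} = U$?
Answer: $16060 + i \sqrt{14} \approx 16060.0 + 3.7417 i$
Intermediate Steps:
$k = i \sqrt{14}$ ($k = \sqrt{6 - 20} = \sqrt{-14} = i \sqrt{14} \approx 3.7417 i$)
$k + 146 \cdot 110 = i \sqrt{14} + 146 \cdot 110 = i \sqrt{14} + 16060 = 16060 + i \sqrt{14}$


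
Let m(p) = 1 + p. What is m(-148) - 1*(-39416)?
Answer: 39269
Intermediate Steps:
m(-148) - 1*(-39416) = (1 - 148) - 1*(-39416) = -147 + 39416 = 39269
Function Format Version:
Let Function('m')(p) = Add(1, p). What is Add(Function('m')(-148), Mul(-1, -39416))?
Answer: 39269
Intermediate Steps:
Add(Function('m')(-148), Mul(-1, -39416)) = Add(Add(1, -148), Mul(-1, -39416)) = Add(-147, 39416) = 39269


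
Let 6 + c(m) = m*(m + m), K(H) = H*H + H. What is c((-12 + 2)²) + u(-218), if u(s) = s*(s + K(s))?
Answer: -10245190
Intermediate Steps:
K(H) = H + H² (K(H) = H² + H = H + H²)
c(m) = -6 + 2*m² (c(m) = -6 + m*(m + m) = -6 + m*(2*m) = -6 + 2*m²)
u(s) = s*(s + s*(1 + s))
c((-12 + 2)²) + u(-218) = (-6 + 2*((-12 + 2)²)²) + (-218)²*(2 - 218) = (-6 + 2*((-10)²)²) + 47524*(-216) = (-6 + 2*100²) - 10265184 = (-6 + 2*10000) - 10265184 = (-6 + 20000) - 10265184 = 19994 - 10265184 = -10245190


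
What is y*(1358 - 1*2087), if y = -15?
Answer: 10935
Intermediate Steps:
y*(1358 - 1*2087) = -15*(1358 - 1*2087) = -15*(1358 - 2087) = -15*(-729) = 10935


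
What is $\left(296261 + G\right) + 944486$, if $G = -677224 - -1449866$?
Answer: $2013389$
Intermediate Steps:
$G = 772642$ ($G = -677224 + 1449866 = 772642$)
$\left(296261 + G\right) + 944486 = \left(296261 + 772642\right) + 944486 = 1068903 + 944486 = 2013389$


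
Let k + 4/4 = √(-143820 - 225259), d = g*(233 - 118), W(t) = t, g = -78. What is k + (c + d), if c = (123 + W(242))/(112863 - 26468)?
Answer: -155009836/17279 + I*√369079 ≈ -8971.0 + 607.52*I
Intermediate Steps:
d = -8970 (d = -78*(233 - 118) = -78*115 = -8970)
c = 73/17279 (c = (123 + 242)/(112863 - 26468) = 365/86395 = 365*(1/86395) = 73/17279 ≈ 0.0042248)
k = -1 + I*√369079 (k = -1 + √(-143820 - 225259) = -1 + √(-369079) = -1 + I*√369079 ≈ -1.0 + 607.52*I)
k + (c + d) = (-1 + I*√369079) + (73/17279 - 8970) = (-1 + I*√369079) - 154992557/17279 = -155009836/17279 + I*√369079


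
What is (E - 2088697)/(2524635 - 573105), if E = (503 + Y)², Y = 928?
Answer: -2924/139395 ≈ -0.020976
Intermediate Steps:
E = 2047761 (E = (503 + 928)² = 1431² = 2047761)
(E - 2088697)/(2524635 - 573105) = (2047761 - 2088697)/(2524635 - 573105) = -40936/1951530 = -40936*1/1951530 = -2924/139395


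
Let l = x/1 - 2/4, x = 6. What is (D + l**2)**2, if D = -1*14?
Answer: 4225/16 ≈ 264.06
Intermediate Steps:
D = -14
l = 11/2 (l = 6/1 - 2/4 = 6*1 - 2*1/4 = 6 - 1/2 = 11/2 ≈ 5.5000)
(D + l**2)**2 = (-14 + (11/2)**2)**2 = (-14 + 121/4)**2 = (65/4)**2 = 4225/16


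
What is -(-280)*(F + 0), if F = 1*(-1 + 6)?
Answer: 1400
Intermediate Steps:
F = 5 (F = 1*5 = 5)
-(-280)*(F + 0) = -(-280)*(5 + 0) = -(-280)*5 = -280*(-5) = 1400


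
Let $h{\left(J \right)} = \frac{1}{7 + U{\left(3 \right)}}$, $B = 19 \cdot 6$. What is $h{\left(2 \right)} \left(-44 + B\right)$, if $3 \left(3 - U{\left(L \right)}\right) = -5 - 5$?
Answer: $\frac{21}{4} \approx 5.25$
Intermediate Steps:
$B = 114$
$U{\left(L \right)} = \frac{19}{3}$ ($U{\left(L \right)} = 3 - \frac{-5 - 5}{3} = 3 - - \frac{10}{3} = 3 + \frac{10}{3} = \frac{19}{3}$)
$h{\left(J \right)} = \frac{3}{40}$ ($h{\left(J \right)} = \frac{1}{7 + \frac{19}{3}} = \frac{1}{\frac{40}{3}} = \frac{3}{40}$)
$h{\left(2 \right)} \left(-44 + B\right) = \frac{3 \left(-44 + 114\right)}{40} = \frac{3}{40} \cdot 70 = \frac{21}{4}$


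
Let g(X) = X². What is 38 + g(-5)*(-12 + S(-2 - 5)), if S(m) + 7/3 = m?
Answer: -1486/3 ≈ -495.33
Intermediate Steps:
S(m) = -7/3 + m
38 + g(-5)*(-12 + S(-2 - 5)) = 38 + (-5)²*(-12 + (-7/3 + (-2 - 5))) = 38 + 25*(-12 + (-7/3 - 7)) = 38 + 25*(-12 - 28/3) = 38 + 25*(-64/3) = 38 - 1600/3 = -1486/3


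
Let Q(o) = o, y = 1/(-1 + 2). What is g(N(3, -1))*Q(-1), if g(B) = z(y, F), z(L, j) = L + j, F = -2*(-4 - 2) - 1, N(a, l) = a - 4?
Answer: -12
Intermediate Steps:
y = 1 (y = 1/1 = 1)
N(a, l) = -4 + a
F = 11 (F = -2*(-6) - 1 = 12 - 1 = 11)
g(B) = 12 (g(B) = 1 + 11 = 12)
g(N(3, -1))*Q(-1) = 12*(-1) = -12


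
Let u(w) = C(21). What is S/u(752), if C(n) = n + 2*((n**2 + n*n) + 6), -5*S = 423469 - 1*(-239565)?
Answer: -663034/8985 ≈ -73.793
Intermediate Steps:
S = -663034/5 (S = -(423469 - 1*(-239565))/5 = -(423469 + 239565)/5 = -1/5*663034 = -663034/5 ≈ -1.3261e+5)
C(n) = 12 + n + 4*n**2 (C(n) = n + 2*((n**2 + n**2) + 6) = n + 2*(2*n**2 + 6) = n + 2*(6 + 2*n**2) = n + (12 + 4*n**2) = 12 + n + 4*n**2)
u(w) = 1797 (u(w) = 12 + 21 + 4*21**2 = 12 + 21 + 4*441 = 12 + 21 + 1764 = 1797)
S/u(752) = -663034/5/1797 = -663034/5*1/1797 = -663034/8985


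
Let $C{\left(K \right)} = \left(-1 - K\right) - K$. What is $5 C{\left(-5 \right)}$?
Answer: $45$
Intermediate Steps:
$C{\left(K \right)} = -1 - 2 K$
$5 C{\left(-5 \right)} = 5 \left(-1 - -10\right) = 5 \left(-1 + 10\right) = 5 \cdot 9 = 45$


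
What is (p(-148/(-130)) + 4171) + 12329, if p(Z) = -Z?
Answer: 1072426/65 ≈ 16499.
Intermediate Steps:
(p(-148/(-130)) + 4171) + 12329 = (-(-148)/(-130) + 4171) + 12329 = (-(-148)*(-1)/130 + 4171) + 12329 = (-1*74/65 + 4171) + 12329 = (-74/65 + 4171) + 12329 = 271041/65 + 12329 = 1072426/65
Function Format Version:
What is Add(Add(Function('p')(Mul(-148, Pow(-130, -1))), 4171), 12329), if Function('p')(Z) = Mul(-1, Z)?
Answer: Rational(1072426, 65) ≈ 16499.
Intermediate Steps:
Add(Add(Function('p')(Mul(-148, Pow(-130, -1))), 4171), 12329) = Add(Add(Mul(-1, Mul(-148, Pow(-130, -1))), 4171), 12329) = Add(Add(Mul(-1, Mul(-148, Rational(-1, 130))), 4171), 12329) = Add(Add(Mul(-1, Rational(74, 65)), 4171), 12329) = Add(Add(Rational(-74, 65), 4171), 12329) = Add(Rational(271041, 65), 12329) = Rational(1072426, 65)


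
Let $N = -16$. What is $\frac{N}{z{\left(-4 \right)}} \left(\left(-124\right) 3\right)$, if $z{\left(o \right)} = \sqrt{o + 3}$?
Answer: $- 5952 i \approx - 5952.0 i$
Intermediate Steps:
$z{\left(o \right)} = \sqrt{3 + o}$
$\frac{N}{z{\left(-4 \right)}} \left(\left(-124\right) 3\right) = - \frac{16}{\sqrt{3 - 4}} \left(\left(-124\right) 3\right) = - \frac{16}{\sqrt{-1}} \left(-372\right) = - \frac{16}{i} \left(-372\right) = - 16 \left(- i\right) \left(-372\right) = 16 i \left(-372\right) = - 5952 i$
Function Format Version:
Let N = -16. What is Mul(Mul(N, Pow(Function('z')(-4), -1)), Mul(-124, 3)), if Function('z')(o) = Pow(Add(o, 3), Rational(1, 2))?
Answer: Mul(-5952, I) ≈ Mul(-5952.0, I)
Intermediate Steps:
Function('z')(o) = Pow(Add(3, o), Rational(1, 2))
Mul(Mul(N, Pow(Function('z')(-4), -1)), Mul(-124, 3)) = Mul(Mul(-16, Pow(Pow(Add(3, -4), Rational(1, 2)), -1)), Mul(-124, 3)) = Mul(Mul(-16, Pow(Pow(-1, Rational(1, 2)), -1)), -372) = Mul(Mul(-16, Pow(I, -1)), -372) = Mul(Mul(-16, Mul(-1, I)), -372) = Mul(Mul(16, I), -372) = Mul(-5952, I)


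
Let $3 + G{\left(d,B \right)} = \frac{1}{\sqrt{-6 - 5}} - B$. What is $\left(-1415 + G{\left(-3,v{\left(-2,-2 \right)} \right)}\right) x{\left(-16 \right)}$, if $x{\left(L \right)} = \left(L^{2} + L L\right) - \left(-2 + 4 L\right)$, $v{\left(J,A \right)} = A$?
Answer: $-818448 - \frac{578 i \sqrt{11}}{11} \approx -8.1845 \cdot 10^{5} - 174.27 i$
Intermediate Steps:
$x{\left(L \right)} = 2 - 4 L + 2 L^{2}$ ($x{\left(L \right)} = \left(L^{2} + L^{2}\right) - \left(-2 + 4 L\right) = 2 L^{2} - \left(-2 + 4 L\right) = 2 - 4 L + 2 L^{2}$)
$G{\left(d,B \right)} = -3 - B - \frac{i \sqrt{11}}{11}$ ($G{\left(d,B \right)} = -3 - \left(B - \frac{1}{\sqrt{-6 - 5}}\right) = -3 - \left(B - - \frac{i \sqrt{11}}{11}\right) = -3 - \left(B + \frac{i \sqrt{11}}{11}\right) = -3 - B - \frac{i \sqrt{11}}{11}$)
$\left(-1415 + G{\left(-3,v{\left(-2,-2 \right)} \right)}\right) x{\left(-16 \right)} = \left(-1415 - \left(1 + \frac{i \sqrt{11}}{11}\right)\right) \left(2 - -64 + 2 \left(-16\right)^{2}\right) = \left(-1415 - \left(1 + \frac{i \sqrt{11}}{11}\right)\right) \left(2 + 64 + 2 \cdot 256\right) = \left(-1415 - \left(1 + \frac{i \sqrt{11}}{11}\right)\right) \left(2 + 64 + 512\right) = \left(-1416 - \frac{i \sqrt{11}}{11}\right) 578 = -818448 - \frac{578 i \sqrt{11}}{11}$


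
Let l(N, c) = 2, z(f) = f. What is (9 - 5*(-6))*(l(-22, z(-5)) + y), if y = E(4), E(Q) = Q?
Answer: 234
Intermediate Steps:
y = 4
(9 - 5*(-6))*(l(-22, z(-5)) + y) = (9 - 5*(-6))*(2 + 4) = (9 + 30)*6 = 39*6 = 234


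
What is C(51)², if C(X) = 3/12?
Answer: 1/16 ≈ 0.062500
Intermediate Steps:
C(X) = ¼ (C(X) = 3*(1/12) = ¼)
C(51)² = (¼)² = 1/16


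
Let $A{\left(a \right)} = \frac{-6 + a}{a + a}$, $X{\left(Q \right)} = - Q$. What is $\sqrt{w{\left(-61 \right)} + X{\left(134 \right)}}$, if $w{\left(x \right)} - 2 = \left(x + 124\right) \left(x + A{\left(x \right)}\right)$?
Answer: $\frac{i \sqrt{58648938}}{122} \approx 62.773 i$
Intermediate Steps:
$A{\left(a \right)} = \frac{-6 + a}{2 a}$
$w{\left(x \right)} = 2 + \left(124 + x\right) \left(x + \frac{-6 + x}{2 x}\right)$ ($w{\left(x \right)} = 2 + \left(x + 124\right) \left(x + \frac{-6 + x}{2 x}\right) = 2 + \left(124 + x\right) \left(x + \frac{-6 + x}{2 x}\right)$)
$\sqrt{w{\left(-61 \right)} + X{\left(134 \right)}} = \sqrt{\left(61 + \left(-61\right)^{2} - \frac{372}{-61} + \frac{249}{2} \left(-61\right)\right) - 134} = \sqrt{\left(61 + 3721 - - \frac{372}{61} - \frac{15189}{2}\right) - 134} = \sqrt{\left(61 + 3721 + \frac{372}{61} - \frac{15189}{2}\right) - 134} = \sqrt{- \frac{464381}{122} - 134} = \sqrt{- \frac{480729}{122}} = \frac{i \sqrt{58648938}}{122}$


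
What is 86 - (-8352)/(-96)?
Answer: -1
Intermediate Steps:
86 - (-8352)/(-96) = 86 - (-8352)*(-1)/96 = 86 - 144*29/48 = 86 - 87 = -1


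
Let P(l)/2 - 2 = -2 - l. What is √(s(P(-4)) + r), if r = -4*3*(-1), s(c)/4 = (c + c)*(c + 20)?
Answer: 2*√451 ≈ 42.474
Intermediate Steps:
P(l) = -2*l (P(l) = 4 + 2*(-2 - l) = 4 + (-4 - 2*l) = -2*l)
s(c) = 8*c*(20 + c) (s(c) = 4*((c + c)*(c + 20)) = 4*((2*c)*(20 + c)) = 4*(2*c*(20 + c)) = 8*c*(20 + c))
r = 12 (r = -12*(-1) = 12)
√(s(P(-4)) + r) = √(8*(-2*(-4))*(20 - 2*(-4)) + 12) = √(8*8*(20 + 8) + 12) = √(8*8*28 + 12) = √(1792 + 12) = √1804 = 2*√451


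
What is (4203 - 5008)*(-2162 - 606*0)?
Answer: 1740410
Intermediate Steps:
(4203 - 5008)*(-2162 - 606*0) = -805*(-2162 + 0) = -805*(-2162) = 1740410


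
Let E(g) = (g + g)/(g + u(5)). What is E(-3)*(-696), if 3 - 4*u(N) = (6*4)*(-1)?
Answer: 5568/5 ≈ 1113.6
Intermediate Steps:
u(N) = 27/4 (u(N) = 3/4 - 6*4*(-1)/4 = 3/4 - 6*(-1) = 3/4 - 1/4*(-24) = 3/4 + 6 = 27/4)
E(g) = 2*g/(27/4 + g) (E(g) = (g + g)/(g + 27/4) = (2*g)/(27/4 + g) = 2*g/(27/4 + g))
E(-3)*(-696) = (8*(-3)/(27 + 4*(-3)))*(-696) = (8*(-3)/(27 - 12))*(-696) = (8*(-3)/15)*(-696) = (8*(-3)*(1/15))*(-696) = -8/5*(-696) = 5568/5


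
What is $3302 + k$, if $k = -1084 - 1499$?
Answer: $719$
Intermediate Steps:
$k = -2583$
$3302 + k = 3302 - 2583 = 719$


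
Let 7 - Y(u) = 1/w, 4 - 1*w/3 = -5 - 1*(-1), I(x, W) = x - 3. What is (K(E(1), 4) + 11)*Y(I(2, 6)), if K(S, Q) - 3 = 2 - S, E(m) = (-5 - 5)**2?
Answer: -1169/2 ≈ -584.50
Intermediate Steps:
E(m) = 100 (E(m) = (-10)**2 = 100)
I(x, W) = -3 + x
K(S, Q) = 5 - S (K(S, Q) = 3 + (2 - S) = 5 - S)
w = 24 (w = 12 - 3*(-5 - 1*(-1)) = 12 - 3*(-5 + 1) = 12 - 3*(-4) = 12 + 12 = 24)
Y(u) = 167/24 (Y(u) = 7 - 1/24 = 167/24)
(K(E(1), 4) + 11)*Y(I(2, 6)) = ((5 - 1*100) + 11)*(167/24) = ((5 - 100) + 11)*(167/24) = (-95 + 11)*(167/24) = -84*167/24 = -1169/2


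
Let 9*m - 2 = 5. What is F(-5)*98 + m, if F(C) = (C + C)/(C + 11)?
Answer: -1463/9 ≈ -162.56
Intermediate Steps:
F(C) = 2*C/(11 + C) (F(C) = (2*C)/(11 + C) = 2*C/(11 + C))
m = 7/9 (m = 2/9 + (⅑)*5 = 2/9 + 5/9 = 7/9 ≈ 0.77778)
F(-5)*98 + m = (2*(-5)/(11 - 5))*98 + 7/9 = (2*(-5)/6)*98 + 7/9 = (2*(-5)*(⅙))*98 + 7/9 = -5/3*98 + 7/9 = -490/3 + 7/9 = -1463/9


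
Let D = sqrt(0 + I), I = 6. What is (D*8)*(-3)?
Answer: -24*sqrt(6) ≈ -58.788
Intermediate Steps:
D = sqrt(6) (D = sqrt(0 + 6) = sqrt(6) ≈ 2.4495)
(D*8)*(-3) = (sqrt(6)*8)*(-3) = (8*sqrt(6))*(-3) = -24*sqrt(6)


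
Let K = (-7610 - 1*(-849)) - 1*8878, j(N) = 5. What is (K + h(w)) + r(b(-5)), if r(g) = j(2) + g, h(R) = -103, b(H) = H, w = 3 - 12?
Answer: -15742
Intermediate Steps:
w = -9
r(g) = 5 + g
K = -15639 (K = (-7610 + 849) - 8878 = -6761 - 8878 = -15639)
(K + h(w)) + r(b(-5)) = (-15639 - 103) + (5 - 5) = -15742 + 0 = -15742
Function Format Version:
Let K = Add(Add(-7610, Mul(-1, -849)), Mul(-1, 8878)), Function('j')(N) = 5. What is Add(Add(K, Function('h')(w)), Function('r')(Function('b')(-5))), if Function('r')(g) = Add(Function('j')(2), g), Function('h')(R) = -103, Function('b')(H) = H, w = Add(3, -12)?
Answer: -15742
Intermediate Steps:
w = -9
Function('r')(g) = Add(5, g)
K = -15639 (K = Add(Add(-7610, 849), -8878) = Add(-6761, -8878) = -15639)
Add(Add(K, Function('h')(w)), Function('r')(Function('b')(-5))) = Add(Add(-15639, -103), Add(5, -5)) = Add(-15742, 0) = -15742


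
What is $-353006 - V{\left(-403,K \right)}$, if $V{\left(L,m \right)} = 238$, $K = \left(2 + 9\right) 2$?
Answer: $-353244$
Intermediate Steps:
$K = 22$ ($K = 11 \cdot 2 = 22$)
$-353006 - V{\left(-403,K \right)} = -353006 - 238 = -353244$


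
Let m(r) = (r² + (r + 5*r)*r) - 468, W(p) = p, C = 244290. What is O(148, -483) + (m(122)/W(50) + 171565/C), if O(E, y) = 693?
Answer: 676219711/244290 ≈ 2768.1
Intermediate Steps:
m(r) = -468 + 7*r² (m(r) = (r² + (6*r)*r) - 468 = (r² + 6*r²) - 468 = 7*r² - 468 = -468 + 7*r²)
O(148, -483) + (m(122)/W(50) + 171565/C) = 693 + ((-468 + 7*122²)/50 + 171565/244290) = 693 + ((-468 + 7*14884)*(1/50) + 171565*(1/244290)) = 693 + ((-468 + 104188)*(1/50) + 34313/48858) = 693 + (103720*(1/50) + 34313/48858) = 693 + (10372/5 + 34313/48858) = 693 + 506926741/244290 = 676219711/244290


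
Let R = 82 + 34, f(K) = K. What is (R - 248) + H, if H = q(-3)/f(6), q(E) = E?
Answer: -265/2 ≈ -132.50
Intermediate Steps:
R = 116
H = -½ (H = -3/6 = -3*⅙ = -½ ≈ -0.50000)
(R - 248) + H = (116 - 248) - ½ = -132 - ½ = -265/2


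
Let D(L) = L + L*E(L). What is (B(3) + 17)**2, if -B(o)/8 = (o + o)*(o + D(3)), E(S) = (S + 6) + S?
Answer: 3996001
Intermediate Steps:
E(S) = 6 + 2*S (E(S) = (6 + S) + S = 6 + 2*S)
D(L) = L + L*(6 + 2*L)
B(o) = -16*o*(39 + o) (B(o) = -8*(o + o)*(o + 3*(7 + 2*3)) = -8*2*o*(o + 3*(7 + 6)) = -8*2*o*(o + 3*13) = -8*2*o*(o + 39) = -8*2*o*(39 + o) = -16*o*(39 + o))
(B(3) + 17)**2 = (-16*3*(39 + 3) + 17)**2 = (-16*3*42 + 17)**2 = (-2016 + 17)**2 = (-1999)**2 = 3996001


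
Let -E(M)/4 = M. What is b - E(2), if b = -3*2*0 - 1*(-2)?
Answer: 10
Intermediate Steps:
E(M) = -4*M
b = 2 (b = -6*0 + 2 = 0 + 2 = 2)
b - E(2) = 2 - (-4)*2 = 2 - 1*(-8) = 2 + 8 = 10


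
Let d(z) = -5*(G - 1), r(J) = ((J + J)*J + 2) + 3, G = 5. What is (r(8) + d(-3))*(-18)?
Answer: -2034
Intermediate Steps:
r(J) = 5 + 2*J² (r(J) = ((2*J)*J + 2) + 3 = (2*J² + 2) + 3 = (2 + 2*J²) + 3 = 5 + 2*J²)
d(z) = -20 (d(z) = -5*(5 - 1) = -5*4 = -20)
(r(8) + d(-3))*(-18) = ((5 + 2*8²) - 20)*(-18) = ((5 + 2*64) - 20)*(-18) = ((5 + 128) - 20)*(-18) = (133 - 20)*(-18) = 113*(-18) = -2034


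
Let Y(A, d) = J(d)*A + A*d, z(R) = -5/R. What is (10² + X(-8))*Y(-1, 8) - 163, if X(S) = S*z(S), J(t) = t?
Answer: -1683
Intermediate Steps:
Y(A, d) = 2*A*d (Y(A, d) = d*A + A*d = A*d + A*d = 2*A*d)
X(S) = -5 (X(S) = S*(-5/S) = -5)
(10² + X(-8))*Y(-1, 8) - 163 = (10² - 5)*(2*(-1)*8) - 163 = (100 - 5)*(-16) - 163 = 95*(-16) - 163 = -1520 - 163 = -1683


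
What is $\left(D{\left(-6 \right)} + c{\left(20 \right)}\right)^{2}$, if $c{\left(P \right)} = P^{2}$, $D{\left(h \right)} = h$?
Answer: $155236$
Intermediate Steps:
$\left(D{\left(-6 \right)} + c{\left(20 \right)}\right)^{2} = \left(-6 + 20^{2}\right)^{2} = \left(-6 + 400\right)^{2} = 394^{2} = 155236$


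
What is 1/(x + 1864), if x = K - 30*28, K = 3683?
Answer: 1/4707 ≈ 0.00021245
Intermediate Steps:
x = 2843 (x = 3683 - 30*28 = 3683 - 1*840 = 3683 - 840 = 2843)
1/(x + 1864) = 1/(2843 + 1864) = 1/4707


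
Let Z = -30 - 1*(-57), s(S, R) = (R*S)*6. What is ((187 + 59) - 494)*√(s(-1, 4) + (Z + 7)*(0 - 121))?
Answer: -248*I*√4138 ≈ -15953.0*I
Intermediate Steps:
s(S, R) = 6*R*S
Z = 27 (Z = -30 + 57 = 27)
((187 + 59) - 494)*√(s(-1, 4) + (Z + 7)*(0 - 121)) = ((187 + 59) - 494)*√(6*4*(-1) + (27 + 7)*(0 - 121)) = (246 - 494)*√(-24 + 34*(-121)) = -248*√(-24 - 4114) = -248*I*√4138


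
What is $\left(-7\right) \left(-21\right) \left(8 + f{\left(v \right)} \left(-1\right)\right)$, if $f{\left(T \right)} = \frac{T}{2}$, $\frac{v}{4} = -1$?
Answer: $1470$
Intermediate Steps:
$v = -4$ ($v = 4 \left(-1\right) = -4$)
$f{\left(T \right)} = \frac{T}{2}$ ($f{\left(T \right)} = T \frac{1}{2} = \frac{T}{2}$)
$\left(-7\right) \left(-21\right) \left(8 + f{\left(v \right)} \left(-1\right)\right) = \left(-7\right) \left(-21\right) \left(8 + \frac{1}{2} \left(-4\right) \left(-1\right)\right) = 147 \left(8 - -2\right) = 147 \left(8 + 2\right) = 147 \cdot 10 = 1470$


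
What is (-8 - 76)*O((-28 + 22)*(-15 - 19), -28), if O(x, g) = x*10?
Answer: -171360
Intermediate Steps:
O(x, g) = 10*x
(-8 - 76)*O((-28 + 22)*(-15 - 19), -28) = (-8 - 76)*(10*((-28 + 22)*(-15 - 19))) = -840*(-6*(-34)) = -840*204 = -84*2040 = -171360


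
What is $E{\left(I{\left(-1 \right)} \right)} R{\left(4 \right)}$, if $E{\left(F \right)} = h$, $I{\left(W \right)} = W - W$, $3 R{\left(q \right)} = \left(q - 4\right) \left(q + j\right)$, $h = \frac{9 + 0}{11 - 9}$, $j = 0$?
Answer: $0$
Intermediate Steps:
$h = \frac{9}{2} \approx 4.5$
$R{\left(q \right)} = \frac{q \left(-4 + q\right)}{3}$ ($R{\left(q \right)} = \frac{\left(q - 4\right) \left(q + 0\right)}{3} = \frac{\left(-4 + q\right) q}{3} = \frac{q \left(-4 + q\right)}{3}$)
$I{\left(W \right)} = 0$
$E{\left(F \right)} = \frac{9}{2}$
$E{\left(I{\left(-1 \right)} \right)} R{\left(4 \right)} = \frac{9 \cdot \frac{1}{3} \cdot 4 \left(-4 + 4\right)}{2} = \frac{9 \cdot \frac{1}{3} \cdot 4 \cdot 0}{2} = \frac{9}{2} \cdot 0 = 0$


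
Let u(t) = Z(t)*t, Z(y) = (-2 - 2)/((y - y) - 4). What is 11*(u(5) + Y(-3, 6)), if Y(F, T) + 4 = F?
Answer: -22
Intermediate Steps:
Z(y) = 1 (Z(y) = -4/(0 - 4) = -4/(-4) = -4*(-1/4) = 1)
Y(F, T) = -4 + F
u(t) = t (u(t) = 1*t = t)
11*(u(5) + Y(-3, 6)) = 11*(5 + (-4 - 3)) = 11*(5 - 7) = 11*(-2) = -22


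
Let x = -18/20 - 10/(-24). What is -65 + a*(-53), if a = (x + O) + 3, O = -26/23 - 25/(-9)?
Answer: -1182767/4140 ≈ -285.69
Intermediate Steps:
O = 341/207 (O = -26*1/23 - 25*(-1/9) = -26/23 + 25/9 = 341/207 ≈ 1.6473)
x = -29/60 (x = -18*1/20 - 10*(-1/24) = -9/10 + 5/12 = -29/60 ≈ -0.48333)
a = 17239/4140 (a = (-29/60 + 341/207) + 3 = 4819/4140 + 3 = 17239/4140 ≈ 4.1640)
-65 + a*(-53) = -65 + (17239/4140)*(-53) = -65 - 913667/4140 = -1182767/4140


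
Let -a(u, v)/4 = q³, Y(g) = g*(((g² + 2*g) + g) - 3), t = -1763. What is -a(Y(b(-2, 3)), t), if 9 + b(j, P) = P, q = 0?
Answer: 0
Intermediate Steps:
b(j, P) = -9 + P
Y(g) = g*(-3 + g² + 3*g) (Y(g) = g*((g² + 3*g) - 3) = g*(-3 + g² + 3*g))
a(u, v) = 0 (a(u, v) = -4*0³ = -4*0 = 0)
-a(Y(b(-2, 3)), t) = -1*0 = 0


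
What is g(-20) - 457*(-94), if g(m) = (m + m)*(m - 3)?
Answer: 43878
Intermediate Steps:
g(m) = 2*m*(-3 + m) (g(m) = (2*m)*(-3 + m) = 2*m*(-3 + m))
g(-20) - 457*(-94) = 2*(-20)*(-3 - 20) - 457*(-94) = 2*(-20)*(-23) + 42958 = 920 + 42958 = 43878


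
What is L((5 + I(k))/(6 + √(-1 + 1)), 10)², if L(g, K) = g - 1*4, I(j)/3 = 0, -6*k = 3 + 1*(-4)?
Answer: 361/36 ≈ 10.028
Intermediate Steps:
k = ⅙ (k = -(3 + 1*(-4))/6 = -(3 - 4)/6 = -⅙*(-1) = ⅙ ≈ 0.16667)
I(j) = 0 (I(j) = 3*0 = 0)
L(g, K) = -4 + g (L(g, K) = g - 4 = -4 + g)
L((5 + I(k))/(6 + √(-1 + 1)), 10)² = (-4 + (5 + 0)/(6 + √(-1 + 1)))² = (-4 + 5/(6 + √0))² = (-4 + 5/(6 + 0))² = (-4 + 5/6)² = (-4 + 5*(⅙))² = (-4 + ⅚)² = (-19/6)² = 361/36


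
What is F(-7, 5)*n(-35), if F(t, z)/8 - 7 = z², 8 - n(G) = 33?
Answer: -6400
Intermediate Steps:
n(G) = -25 (n(G) = 8 - 1*33 = 8 - 33 = -25)
F(t, z) = 56 + 8*z²
F(-7, 5)*n(-35) = (56 + 8*5²)*(-25) = (56 + 8*25)*(-25) = (56 + 200)*(-25) = 256*(-25) = -6400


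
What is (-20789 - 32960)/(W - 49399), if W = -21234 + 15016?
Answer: 53749/55617 ≈ 0.96641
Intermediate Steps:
W = -6218
(-20789 - 32960)/(W - 49399) = (-20789 - 32960)/(-6218 - 49399) = -53749/(-55617) = -53749*(-1/55617) = 53749/55617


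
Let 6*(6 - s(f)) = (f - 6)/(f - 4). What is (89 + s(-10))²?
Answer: 3964081/441 ≈ 8988.8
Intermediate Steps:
s(f) = 6 - (-6 + f)/(6*(-4 + f)) (s(f) = 6 - (f - 6)/(6*(f - 4)) = 6 - (-6 + f)/(6*(-4 + f)))
(89 + s(-10))² = (89 + (-138 + 35*(-10))/(6*(-4 - 10)))² = (89 + (⅙)*(-138 - 350)/(-14))² = (89 + (⅙)*(-1/14)*(-488))² = (89 + 122/21)² = (1991/21)² = 3964081/441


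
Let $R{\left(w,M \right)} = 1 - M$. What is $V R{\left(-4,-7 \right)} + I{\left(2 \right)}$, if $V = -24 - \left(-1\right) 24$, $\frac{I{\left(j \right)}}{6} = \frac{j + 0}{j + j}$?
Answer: $3$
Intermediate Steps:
$I{\left(j \right)} = 3$ ($I{\left(j \right)} = 6 \frac{j + 0}{j + j} = 6 \frac{j}{2 j} = 6 j \frac{1}{2 j} = 6 \cdot \frac{1}{2} = 3$)
$V = 0$ ($V = -24 - -24 = -24 + 24 = 0$)
$V R{\left(-4,-7 \right)} + I{\left(2 \right)} = 0 \left(1 - -7\right) + 3 = 0 \left(1 + 7\right) + 3 = 0 \cdot 8 + 3 = 0 + 3 = 3$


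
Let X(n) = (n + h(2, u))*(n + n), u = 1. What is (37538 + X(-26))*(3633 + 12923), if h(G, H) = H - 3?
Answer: 645584664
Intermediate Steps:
h(G, H) = -3 + H
X(n) = 2*n*(-2 + n) (X(n) = (n + (-3 + 1))*(n + n) = (n - 2)*(2*n) = (-2 + n)*(2*n) = 2*n*(-2 + n))
(37538 + X(-26))*(3633 + 12923) = (37538 + 2*(-26)*(-2 - 26))*(3633 + 12923) = (37538 + 2*(-26)*(-28))*16556 = (37538 + 1456)*16556 = 38994*16556 = 645584664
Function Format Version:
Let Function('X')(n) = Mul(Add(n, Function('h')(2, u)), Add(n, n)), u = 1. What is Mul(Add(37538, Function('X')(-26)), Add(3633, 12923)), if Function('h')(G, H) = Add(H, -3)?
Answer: 645584664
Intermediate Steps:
Function('h')(G, H) = Add(-3, H)
Function('X')(n) = Mul(2, n, Add(-2, n)) (Function('X')(n) = Mul(Add(n, Add(-3, 1)), Add(n, n)) = Mul(Add(n, -2), Mul(2, n)) = Mul(Add(-2, n), Mul(2, n)) = Mul(2, n, Add(-2, n)))
Mul(Add(37538, Function('X')(-26)), Add(3633, 12923)) = Mul(Add(37538, Mul(2, -26, Add(-2, -26))), Add(3633, 12923)) = Mul(Add(37538, Mul(2, -26, -28)), 16556) = Mul(Add(37538, 1456), 16556) = Mul(38994, 16556) = 645584664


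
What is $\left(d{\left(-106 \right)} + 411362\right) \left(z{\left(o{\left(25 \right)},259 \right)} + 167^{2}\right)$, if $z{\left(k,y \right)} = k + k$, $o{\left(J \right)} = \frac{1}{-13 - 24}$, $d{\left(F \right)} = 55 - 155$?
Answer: $\frac{424377556442}{37} \approx 1.147 \cdot 10^{10}$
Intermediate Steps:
$d{\left(F \right)} = -100$
$o{\left(J \right)} = - \frac{1}{37}$ ($o{\left(J \right)} = \frac{1}{-37} = - \frac{1}{37}$)
$z{\left(k,y \right)} = 2 k$
$\left(d{\left(-106 \right)} + 411362\right) \left(z{\left(o{\left(25 \right)},259 \right)} + 167^{2}\right) = \left(-100 + 411362\right) \left(2 \left(- \frac{1}{37}\right) + 167^{2}\right) = 411262 \left(- \frac{2}{37} + 27889\right) = 411262 \cdot \frac{1031891}{37} = \frac{424377556442}{37}$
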